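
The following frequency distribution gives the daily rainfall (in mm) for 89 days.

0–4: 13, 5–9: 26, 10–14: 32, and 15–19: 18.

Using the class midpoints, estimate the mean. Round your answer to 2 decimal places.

10.09

Midpoints: 2, 7, 12, 17
Σfm = 13×2 + 26×7 + 32×12 + 18×17 = 898
n = Σf = 89
Mean = 898 / 89 = 10.0899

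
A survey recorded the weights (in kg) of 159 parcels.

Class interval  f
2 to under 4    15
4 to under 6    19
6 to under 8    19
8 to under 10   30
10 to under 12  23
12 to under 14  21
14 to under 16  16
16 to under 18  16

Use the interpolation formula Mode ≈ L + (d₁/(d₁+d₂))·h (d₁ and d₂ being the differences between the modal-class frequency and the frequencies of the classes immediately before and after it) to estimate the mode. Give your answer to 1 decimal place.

9.2

Modal class: 8 to under 10 (highest frequency 30).
d₁ = 30 − 19 = 11, d₂ = 30 − 23 = 7
Mode ≈ 8 + (11/(11+7)) × 2 = 8 + 1.2222 = 9.2222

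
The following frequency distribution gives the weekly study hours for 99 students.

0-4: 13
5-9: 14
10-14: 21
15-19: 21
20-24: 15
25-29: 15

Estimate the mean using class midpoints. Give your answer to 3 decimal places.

Midpoints: 2, 7, 12, 17, 22, 27
Σfm = 13×2 + 14×7 + 21×12 + 21×17 + 15×22 + 15×27 = 1468
n = Σf = 99
Mean = 1468 / 99 = 14.8283

14.828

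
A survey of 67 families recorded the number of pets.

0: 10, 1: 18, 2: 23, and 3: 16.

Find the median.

Cumulative frequencies: 10, 28, 51, 67
n = 67, so the median is the value in position (n+1)/2 = 34.
Position 34 falls at value 2.

2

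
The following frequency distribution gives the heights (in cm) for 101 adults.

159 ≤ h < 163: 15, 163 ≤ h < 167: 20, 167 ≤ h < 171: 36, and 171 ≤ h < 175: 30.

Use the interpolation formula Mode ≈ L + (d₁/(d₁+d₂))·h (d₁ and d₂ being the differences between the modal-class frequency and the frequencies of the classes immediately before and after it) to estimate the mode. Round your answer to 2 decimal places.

169.91

Modal class: 167 ≤ h < 171 (highest frequency 36).
d₁ = 36 − 20 = 16, d₂ = 36 − 30 = 6
Mode ≈ 167 + (16/(16+6)) × 4 = 167 + 2.9091 = 169.9091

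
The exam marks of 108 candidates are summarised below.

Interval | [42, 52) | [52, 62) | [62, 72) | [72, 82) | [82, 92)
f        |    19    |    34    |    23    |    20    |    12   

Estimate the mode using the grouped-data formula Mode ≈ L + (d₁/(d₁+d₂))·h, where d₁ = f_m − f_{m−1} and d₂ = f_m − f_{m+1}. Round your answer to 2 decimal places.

Modal class: [52, 62) (highest frequency 34).
d₁ = 34 − 19 = 15, d₂ = 34 − 23 = 11
Mode ≈ 52 + (15/(15+11)) × 10 = 52 + 5.7692 = 57.7692

57.77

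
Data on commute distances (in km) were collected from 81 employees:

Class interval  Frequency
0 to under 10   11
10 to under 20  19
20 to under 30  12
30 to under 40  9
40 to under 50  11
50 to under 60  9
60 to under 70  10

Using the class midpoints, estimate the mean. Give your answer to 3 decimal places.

Midpoints: 5, 15, 25, 35, 45, 55, 65
Σfm = 11×5 + 19×15 + 12×25 + 9×35 + 11×45 + 9×55 + 10×65 = 2595
n = Σf = 81
Mean = 2595 / 81 = 32.0370

32.037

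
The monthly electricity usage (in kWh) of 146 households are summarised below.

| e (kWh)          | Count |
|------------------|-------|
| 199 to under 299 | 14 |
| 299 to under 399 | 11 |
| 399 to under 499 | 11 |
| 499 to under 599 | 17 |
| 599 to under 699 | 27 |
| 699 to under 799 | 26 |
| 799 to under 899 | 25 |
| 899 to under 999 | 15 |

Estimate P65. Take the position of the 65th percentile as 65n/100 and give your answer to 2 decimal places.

Cumulative frequencies: 14, 25, 36, 53, 80, 106, 131, 146
n = 146; position = 65n/100 = 94.9.
This falls in the class 699 to under 799: L = 699, F = 80, f = 26, h = 100.
65th percentile ≈ 699 + ((94.9 − 80) / 26) × 100 = 756.3077

756.31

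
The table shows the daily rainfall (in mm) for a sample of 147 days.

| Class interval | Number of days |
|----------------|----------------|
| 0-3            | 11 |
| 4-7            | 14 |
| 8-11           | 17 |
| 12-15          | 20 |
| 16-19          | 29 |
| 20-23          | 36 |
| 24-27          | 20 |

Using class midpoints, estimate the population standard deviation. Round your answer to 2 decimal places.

7.21

Midpoints: 1.5, 5.5, 9.5, 13.5, 17.5, 21.5, 25.5
n = 147, Σfm = 2316.5, mean = 15.7585
Σfm² = 44154.75
Σf(m − x̄)² = Σfm² − (Σfm)²/n = 44154.75 − 2316.5²/147 = 7650.1769
Population variance = 7650.1769 / 147 = 52.0420
Standard deviation = √52.0420 = 7.2140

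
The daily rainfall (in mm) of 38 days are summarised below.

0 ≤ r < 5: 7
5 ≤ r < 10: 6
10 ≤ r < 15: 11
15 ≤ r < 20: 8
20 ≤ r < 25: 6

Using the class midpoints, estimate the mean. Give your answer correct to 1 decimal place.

Midpoints: 2.5, 7.5, 12.5, 17.5, 22.5
Σfm = 7×2.5 + 6×7.5 + 11×12.5 + 8×17.5 + 6×22.5 = 475
n = Σf = 38
Mean = 475 / 38 = 12.5000

12.5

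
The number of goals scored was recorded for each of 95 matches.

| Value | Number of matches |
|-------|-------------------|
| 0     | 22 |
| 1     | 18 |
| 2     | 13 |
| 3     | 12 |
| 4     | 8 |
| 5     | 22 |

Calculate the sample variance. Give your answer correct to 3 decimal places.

Values: 0, 1, 2, 3, 4, 5
n = 95, Σfx = 222, mean = 2.3368
Σfx² = 856
Σf(x − x̄)² = Σfx² − (Σfx)²/n = 856 − 222²/95 = 337.2211
Sample variance = 337.2211 / 94 = 3.5875

3.587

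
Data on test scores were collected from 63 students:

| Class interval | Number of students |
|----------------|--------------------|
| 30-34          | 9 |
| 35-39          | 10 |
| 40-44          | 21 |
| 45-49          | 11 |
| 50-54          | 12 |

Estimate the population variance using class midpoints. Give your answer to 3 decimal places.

41.358

Midpoints: 32, 37, 42, 47, 52
n = 63, Σfm = 2681, mean = 42.5556
Σfm² = 116697
Σf(m − x̄)² = Σfm² − (Σfm)²/n = 116697 − 2681²/63 = 2605.5556
Population variance = 2605.5556 / 63 = 41.3580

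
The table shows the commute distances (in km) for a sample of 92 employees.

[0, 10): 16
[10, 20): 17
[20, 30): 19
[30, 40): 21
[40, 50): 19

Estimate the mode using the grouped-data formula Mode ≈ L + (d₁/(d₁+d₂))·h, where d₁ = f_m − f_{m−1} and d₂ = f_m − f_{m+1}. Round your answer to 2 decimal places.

35.00

Modal class: [30, 40) (highest frequency 21).
d₁ = 21 − 19 = 2, d₂ = 21 − 19 = 2
Mode ≈ 30 + (2/(2+2)) × 10 = 30 + 5.0000 = 35.0000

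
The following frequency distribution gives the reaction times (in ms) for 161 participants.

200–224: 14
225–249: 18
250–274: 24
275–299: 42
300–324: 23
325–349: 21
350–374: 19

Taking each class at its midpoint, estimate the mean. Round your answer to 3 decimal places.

Midpoints: 212, 237, 262, 287, 312, 337, 362
Σfm = 14×212 + 18×237 + 24×262 + 42×287 + 23×312 + 21×337 + 19×362 = 46707
n = Σf = 161
Mean = 46707 / 161 = 290.1056

290.106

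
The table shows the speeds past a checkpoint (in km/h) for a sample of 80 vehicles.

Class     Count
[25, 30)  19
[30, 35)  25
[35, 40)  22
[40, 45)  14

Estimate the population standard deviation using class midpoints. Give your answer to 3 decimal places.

Midpoints: 27.5, 32.5, 37.5, 42.5
n = 80, Σfm = 2755, mean = 34.4375
Σfm² = 97000
Σf(m − x̄)² = Σfm² − (Σfm)²/n = 97000 − 2755²/80 = 2124.6875
Population variance = 2124.6875 / 80 = 26.5586
Standard deviation = √26.5586 = 5.1535

5.154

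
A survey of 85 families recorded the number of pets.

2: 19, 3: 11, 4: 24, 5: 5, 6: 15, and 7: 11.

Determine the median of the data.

Cumulative frequencies: 19, 30, 54, 59, 74, 85
n = 85, so the median is the value in position (n+1)/2 = 43.
Position 43 falls at value 4.

4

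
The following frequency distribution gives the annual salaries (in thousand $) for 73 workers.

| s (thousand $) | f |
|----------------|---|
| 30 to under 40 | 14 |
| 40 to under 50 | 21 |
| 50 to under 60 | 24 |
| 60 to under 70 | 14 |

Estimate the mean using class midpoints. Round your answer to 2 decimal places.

50.21

Midpoints: 35, 45, 55, 65
Σfm = 14×35 + 21×45 + 24×55 + 14×65 = 3665
n = Σf = 73
Mean = 3665 / 73 = 50.2055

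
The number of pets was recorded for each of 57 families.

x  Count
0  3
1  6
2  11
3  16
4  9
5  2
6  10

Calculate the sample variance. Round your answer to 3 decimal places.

2.980

Values: 0, 1, 2, 3, 4, 5, 6
n = 57, Σfx = 182, mean = 3.1930
Σfx² = 748
Σf(x − x̄)² = Σfx² − (Σfx)²/n = 748 − 182²/57 = 166.8772
Sample variance = 166.8772 / 56 = 2.9799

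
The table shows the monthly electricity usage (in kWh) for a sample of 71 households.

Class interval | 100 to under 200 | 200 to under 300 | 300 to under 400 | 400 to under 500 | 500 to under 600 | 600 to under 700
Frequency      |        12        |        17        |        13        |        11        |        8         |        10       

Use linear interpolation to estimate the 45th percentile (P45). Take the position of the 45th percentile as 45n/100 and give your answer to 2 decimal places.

Cumulative frequencies: 12, 29, 42, 53, 61, 71
n = 71; position = 45n/100 = 31.95.
This falls in the class 300 to under 400: L = 300, F = 29, f = 13, h = 100.
45th percentile ≈ 300 + ((31.95 − 29) / 13) × 100 = 322.6923

322.69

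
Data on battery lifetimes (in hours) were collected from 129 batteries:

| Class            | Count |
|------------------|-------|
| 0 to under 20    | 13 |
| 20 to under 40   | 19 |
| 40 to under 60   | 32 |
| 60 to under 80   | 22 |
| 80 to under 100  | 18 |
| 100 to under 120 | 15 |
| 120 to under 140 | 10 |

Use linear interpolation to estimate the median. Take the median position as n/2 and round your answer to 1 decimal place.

Cumulative frequencies: 13, 32, 64, 86, 104, 119, 129
n = 129; position = n/2 = 64.5.
This falls in the class 60 to under 80: L = 60, F = 64, f = 22, h = 20.
Median ≈ 60 + ((64.5 − 64) / 22) × 20 = 60.4545

60.5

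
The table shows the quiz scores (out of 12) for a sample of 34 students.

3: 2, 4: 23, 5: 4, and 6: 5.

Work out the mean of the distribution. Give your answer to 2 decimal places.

4.35

Values: 3, 4, 5, 6
Σfx = 2×3 + 23×4 + 4×5 + 5×6 = 148
n = Σf = 34
Mean = 148 / 34 = 4.3529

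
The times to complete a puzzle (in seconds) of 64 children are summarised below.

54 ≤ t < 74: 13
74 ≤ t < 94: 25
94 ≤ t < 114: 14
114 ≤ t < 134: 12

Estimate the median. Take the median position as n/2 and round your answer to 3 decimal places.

Cumulative frequencies: 13, 38, 52, 64
n = 64; position = n/2 = 32.
This falls in the class 74 ≤ t < 94: L = 74, F = 13, f = 25, h = 20.
Median ≈ 74 + ((32 − 13) / 25) × 20 = 89.2000

89.200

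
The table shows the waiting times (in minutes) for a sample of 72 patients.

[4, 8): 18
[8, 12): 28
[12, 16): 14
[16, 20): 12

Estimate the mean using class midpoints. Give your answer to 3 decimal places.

Midpoints: 6, 10, 14, 18
Σfm = 18×6 + 28×10 + 14×14 + 12×18 = 800
n = Σf = 72
Mean = 800 / 72 = 11.1111

11.111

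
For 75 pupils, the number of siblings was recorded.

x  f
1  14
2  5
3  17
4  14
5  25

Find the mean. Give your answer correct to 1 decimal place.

3.4

Values: 1, 2, 3, 4, 5
Σfx = 14×1 + 5×2 + 17×3 + 14×4 + 25×5 = 256
n = Σf = 75
Mean = 256 / 75 = 3.4133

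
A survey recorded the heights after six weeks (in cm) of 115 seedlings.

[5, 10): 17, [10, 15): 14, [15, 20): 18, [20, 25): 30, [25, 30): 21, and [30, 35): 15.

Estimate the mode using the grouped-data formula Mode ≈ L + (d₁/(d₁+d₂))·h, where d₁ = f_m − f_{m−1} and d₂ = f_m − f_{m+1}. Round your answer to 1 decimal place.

22.9

Modal class: [20, 25) (highest frequency 30).
d₁ = 30 − 18 = 12, d₂ = 30 − 21 = 9
Mode ≈ 20 + (12/(12+9)) × 5 = 20 + 2.8571 = 22.8571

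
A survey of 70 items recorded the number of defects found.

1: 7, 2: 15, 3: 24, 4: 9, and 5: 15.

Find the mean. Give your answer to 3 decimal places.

Values: 1, 2, 3, 4, 5
Σfx = 7×1 + 15×2 + 24×3 + 9×4 + 15×5 = 220
n = Σf = 70
Mean = 220 / 70 = 3.1429

3.143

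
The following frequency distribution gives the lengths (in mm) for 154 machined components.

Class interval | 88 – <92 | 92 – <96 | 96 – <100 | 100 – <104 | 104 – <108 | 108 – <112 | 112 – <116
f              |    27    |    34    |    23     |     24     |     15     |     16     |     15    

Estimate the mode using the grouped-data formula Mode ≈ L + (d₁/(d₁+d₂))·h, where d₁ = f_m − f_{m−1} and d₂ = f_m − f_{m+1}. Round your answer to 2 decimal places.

Modal class: 92 – <96 (highest frequency 34).
d₁ = 34 − 27 = 7, d₂ = 34 − 23 = 11
Mode ≈ 92 + (7/(7+11)) × 4 = 92 + 1.5556 = 93.5556

93.56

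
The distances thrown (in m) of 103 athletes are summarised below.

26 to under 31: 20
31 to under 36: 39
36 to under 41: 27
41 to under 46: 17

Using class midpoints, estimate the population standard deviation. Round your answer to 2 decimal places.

4.89

Midpoints: 28.5, 33.5, 38.5, 43.5
n = 103, Σfm = 3655.5, mean = 35.4903
Σfm² = 132201.75
Σf(m − x̄)² = Σfm² − (Σfm)²/n = 132201.75 − 3655.5²/103 = 2466.9903
Population variance = 2466.9903 / 103 = 23.9514
Standard deviation = √23.9514 = 4.8940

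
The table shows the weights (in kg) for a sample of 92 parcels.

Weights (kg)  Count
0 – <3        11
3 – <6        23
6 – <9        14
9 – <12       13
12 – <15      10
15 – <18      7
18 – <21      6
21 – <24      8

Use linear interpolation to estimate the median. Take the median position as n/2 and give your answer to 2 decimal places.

Cumulative frequencies: 11, 34, 48, 61, 71, 78, 84, 92
n = 92; position = n/2 = 46.
This falls in the class 6 – <9: L = 6, F = 34, f = 14, h = 3.
Median ≈ 6 + ((46 − 34) / 14) × 3 = 8.5714

8.57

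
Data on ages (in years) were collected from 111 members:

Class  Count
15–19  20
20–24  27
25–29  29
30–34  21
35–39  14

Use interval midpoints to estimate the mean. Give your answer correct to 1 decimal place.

26.2

Midpoints: 17, 22, 27, 32, 37
Σfm = 20×17 + 27×22 + 29×27 + 21×32 + 14×37 = 2907
n = Σf = 111
Mean = 2907 / 111 = 26.1892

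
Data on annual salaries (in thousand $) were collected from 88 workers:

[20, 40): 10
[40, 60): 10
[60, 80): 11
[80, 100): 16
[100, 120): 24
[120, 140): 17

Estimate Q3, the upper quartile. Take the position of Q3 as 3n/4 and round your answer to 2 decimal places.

Cumulative frequencies: 10, 20, 31, 47, 71, 88
n = 88; position = 3n/4 = 66.
This falls in the class [100, 120): L = 100, F = 47, f = 24, h = 20.
Upper quartile ≈ 100 + ((66 − 47) / 24) × 20 = 115.8333

115.83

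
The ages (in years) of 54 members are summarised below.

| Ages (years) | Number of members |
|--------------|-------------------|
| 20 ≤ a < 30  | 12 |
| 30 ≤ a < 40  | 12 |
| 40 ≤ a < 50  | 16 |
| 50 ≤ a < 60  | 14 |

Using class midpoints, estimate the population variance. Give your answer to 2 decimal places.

120.44

Midpoints: 25, 35, 45, 55
n = 54, Σfm = 2210, mean = 40.9259
Σfm² = 96950
Σf(m − x̄)² = Σfm² − (Σfm)²/n = 96950 − 2210²/54 = 6503.7037
Population variance = 6503.7037 / 54 = 120.4390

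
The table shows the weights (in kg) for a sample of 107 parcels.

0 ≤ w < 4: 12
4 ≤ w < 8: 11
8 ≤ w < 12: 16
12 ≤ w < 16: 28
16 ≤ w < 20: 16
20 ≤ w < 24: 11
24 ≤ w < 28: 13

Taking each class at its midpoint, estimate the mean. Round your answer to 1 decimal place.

Midpoints: 2, 6, 10, 14, 18, 22, 26
Σfm = 12×2 + 11×6 + 16×10 + 28×14 + 16×18 + 11×22 + 13×26 = 1510
n = Σf = 107
Mean = 1510 / 107 = 14.1121

14.1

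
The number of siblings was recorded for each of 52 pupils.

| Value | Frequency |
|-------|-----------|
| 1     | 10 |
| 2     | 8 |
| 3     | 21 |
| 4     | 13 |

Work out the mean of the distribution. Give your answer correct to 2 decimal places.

Values: 1, 2, 3, 4
Σfx = 10×1 + 8×2 + 21×3 + 13×4 = 141
n = Σf = 52
Mean = 141 / 52 = 2.7115

2.71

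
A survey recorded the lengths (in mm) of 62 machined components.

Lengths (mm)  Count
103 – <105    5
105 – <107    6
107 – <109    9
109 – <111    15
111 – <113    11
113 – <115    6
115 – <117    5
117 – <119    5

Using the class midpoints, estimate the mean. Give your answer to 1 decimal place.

Midpoints: 104, 106, 108, 110, 112, 114, 116, 118
Σfm = 5×104 + 6×106 + 9×108 + 15×110 + 11×112 + 6×114 + 5×116 + 5×118 = 6864
n = Σf = 62
Mean = 6864 / 62 = 110.7097

110.7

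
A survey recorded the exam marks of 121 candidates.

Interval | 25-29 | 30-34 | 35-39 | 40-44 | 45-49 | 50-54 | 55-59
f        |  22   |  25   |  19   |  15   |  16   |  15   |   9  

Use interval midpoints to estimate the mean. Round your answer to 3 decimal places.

39.438

Midpoints: 27, 32, 37, 42, 47, 52, 57
Σfm = 22×27 + 25×32 + 19×37 + 15×42 + 16×47 + 15×52 + 9×57 = 4772
n = Σf = 121
Mean = 4772 / 121 = 39.4380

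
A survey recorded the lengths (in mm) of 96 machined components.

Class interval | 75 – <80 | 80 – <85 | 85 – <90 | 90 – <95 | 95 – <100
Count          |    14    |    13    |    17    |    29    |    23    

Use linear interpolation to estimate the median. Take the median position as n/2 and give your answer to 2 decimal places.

Cumulative frequencies: 14, 27, 44, 73, 96
n = 96; position = n/2 = 48.
This falls in the class 90 – <95: L = 90, F = 44, f = 29, h = 5.
Median ≈ 90 + ((48 − 44) / 29) × 5 = 90.6897

90.69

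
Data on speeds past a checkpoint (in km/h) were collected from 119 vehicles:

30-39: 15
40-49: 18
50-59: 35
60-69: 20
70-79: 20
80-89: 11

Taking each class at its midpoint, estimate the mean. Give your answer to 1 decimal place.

Midpoints: 34.5, 44.5, 54.5, 64.5, 74.5, 84.5
Σfm = 15×34.5 + 18×44.5 + 35×54.5 + 20×64.5 + 20×74.5 + 11×84.5 = 6935.5
n = Σf = 119
Mean = 6935.5 / 119 = 58.2815

58.3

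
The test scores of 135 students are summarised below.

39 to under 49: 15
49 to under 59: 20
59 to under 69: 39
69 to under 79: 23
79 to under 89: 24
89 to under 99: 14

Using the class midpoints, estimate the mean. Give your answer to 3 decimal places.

68.667

Midpoints: 44, 54, 64, 74, 84, 94
Σfm = 15×44 + 20×54 + 39×64 + 23×74 + 24×84 + 14×94 = 9270
n = Σf = 135
Mean = 9270 / 135 = 68.6667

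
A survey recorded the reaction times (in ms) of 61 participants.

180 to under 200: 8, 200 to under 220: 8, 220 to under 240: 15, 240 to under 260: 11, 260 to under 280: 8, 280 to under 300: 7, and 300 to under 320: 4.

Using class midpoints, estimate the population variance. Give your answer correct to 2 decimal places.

Midpoints: 190, 210, 230, 250, 270, 290, 310
n = 61, Σfm = 14830, mean = 243.1148
Σfm² = 3678900
Σf(m − x̄)² = Σfm² − (Σfm)²/n = 3678900 − 14830²/61 = 73508.1967
Population variance = 73508.1967 / 61 = 1205.0524

1205.05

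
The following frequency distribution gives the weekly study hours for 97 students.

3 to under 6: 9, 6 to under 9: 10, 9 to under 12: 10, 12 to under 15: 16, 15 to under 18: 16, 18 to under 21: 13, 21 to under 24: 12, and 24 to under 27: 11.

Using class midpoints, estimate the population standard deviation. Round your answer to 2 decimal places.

6.39

Midpoints: 4.5, 7.5, 10.5, 13.5, 16.5, 19.5, 22.5, 25.5
n = 97, Σfm = 1504.5, mean = 15.5103
Σfm² = 27290.25
Σf(m − x̄)² = Σfm² − (Σfm)²/n = 27290.25 − 1504.5²/97 = 3954.9897
Population variance = 3954.9897 / 97 = 40.7731
Standard deviation = √40.7731 = 6.3854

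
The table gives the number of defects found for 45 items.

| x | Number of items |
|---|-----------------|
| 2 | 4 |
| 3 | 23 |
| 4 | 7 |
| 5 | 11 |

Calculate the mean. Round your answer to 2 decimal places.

Values: 2, 3, 4, 5
Σfx = 4×2 + 23×3 + 7×4 + 11×5 = 160
n = Σf = 45
Mean = 160 / 45 = 3.5556

3.56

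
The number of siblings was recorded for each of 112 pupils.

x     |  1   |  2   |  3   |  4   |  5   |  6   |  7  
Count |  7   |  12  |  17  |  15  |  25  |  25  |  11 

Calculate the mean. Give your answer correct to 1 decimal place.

Values: 1, 2, 3, 4, 5, 6, 7
Σfx = 7×1 + 12×2 + 17×3 + 15×4 + 25×5 + 25×6 + 11×7 = 494
n = Σf = 112
Mean = 494 / 112 = 4.4107

4.4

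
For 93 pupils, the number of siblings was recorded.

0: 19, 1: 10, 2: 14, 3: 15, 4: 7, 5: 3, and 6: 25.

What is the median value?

Cumulative frequencies: 19, 29, 43, 58, 65, 68, 93
n = 93, so the median is the value in position (n+1)/2 = 47.
Position 47 falls at value 3.

3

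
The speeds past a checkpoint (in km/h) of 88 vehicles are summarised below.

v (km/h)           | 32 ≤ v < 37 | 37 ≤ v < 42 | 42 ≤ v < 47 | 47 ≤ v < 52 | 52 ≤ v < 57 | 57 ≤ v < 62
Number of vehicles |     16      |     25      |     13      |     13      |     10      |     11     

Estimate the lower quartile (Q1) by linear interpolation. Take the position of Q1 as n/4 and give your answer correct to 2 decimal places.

38.20

Cumulative frequencies: 16, 41, 54, 67, 77, 88
n = 88; position = n/4 = 22.
This falls in the class 37 ≤ v < 42: L = 37, F = 16, f = 25, h = 5.
Lower quartile ≈ 37 + ((22 − 16) / 25) × 5 = 38.2000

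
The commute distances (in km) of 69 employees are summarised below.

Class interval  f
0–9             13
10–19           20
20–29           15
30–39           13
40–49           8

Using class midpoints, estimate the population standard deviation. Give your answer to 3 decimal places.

Midpoints: 4.5, 14.5, 24.5, 34.5, 44.5
n = 69, Σfm = 1520.5, mean = 22.0362
Σfm² = 44787.25
Σf(m − x̄)² = Σfm² − (Σfm)²/n = 44787.25 − 1520.5²/69 = 11281.1594
Population variance = 11281.1594 / 69 = 163.4951
Standard deviation = √163.4951 = 12.7865

12.787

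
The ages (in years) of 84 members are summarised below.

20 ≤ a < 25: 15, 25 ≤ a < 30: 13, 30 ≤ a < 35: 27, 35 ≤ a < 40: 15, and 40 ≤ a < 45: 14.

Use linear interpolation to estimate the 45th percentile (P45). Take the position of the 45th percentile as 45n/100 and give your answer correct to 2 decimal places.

Cumulative frequencies: 15, 28, 55, 70, 84
n = 84; position = 45n/100 = 37.8.
This falls in the class 30 ≤ a < 35: L = 30, F = 28, f = 27, h = 5.
45th percentile ≈ 30 + ((37.8 − 28) / 27) × 5 = 31.8148

31.81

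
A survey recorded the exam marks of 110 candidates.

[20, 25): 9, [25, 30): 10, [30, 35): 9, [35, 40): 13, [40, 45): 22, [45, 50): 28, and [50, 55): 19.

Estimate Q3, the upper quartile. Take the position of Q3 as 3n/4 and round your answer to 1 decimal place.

Cumulative frequencies: 9, 19, 28, 41, 63, 91, 110
n = 110; position = 3n/4 = 82.5.
This falls in the class [45, 50): L = 45, F = 63, f = 28, h = 5.
Upper quartile ≈ 45 + ((82.5 − 63) / 28) × 5 = 48.4821

48.5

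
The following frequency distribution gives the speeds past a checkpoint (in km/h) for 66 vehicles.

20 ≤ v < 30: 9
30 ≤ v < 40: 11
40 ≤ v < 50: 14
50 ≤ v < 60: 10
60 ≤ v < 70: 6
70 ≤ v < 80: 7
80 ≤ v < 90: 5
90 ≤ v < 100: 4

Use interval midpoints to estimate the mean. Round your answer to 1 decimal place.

53.2

Midpoints: 25, 35, 45, 55, 65, 75, 85, 95
Σfm = 9×25 + 11×35 + 14×45 + 10×55 + 6×65 + 7×75 + 5×85 + 4×95 = 3510
n = Σf = 66
Mean = 3510 / 66 = 53.1818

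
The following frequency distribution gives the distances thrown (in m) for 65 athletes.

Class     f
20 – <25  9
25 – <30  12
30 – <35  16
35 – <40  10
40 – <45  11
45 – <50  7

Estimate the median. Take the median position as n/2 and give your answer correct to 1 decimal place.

33.6

Cumulative frequencies: 9, 21, 37, 47, 58, 65
n = 65; position = n/2 = 32.5.
This falls in the class 30 – <35: L = 30, F = 21, f = 16, h = 5.
Median ≈ 30 + ((32.5 − 21) / 16) × 5 = 33.5938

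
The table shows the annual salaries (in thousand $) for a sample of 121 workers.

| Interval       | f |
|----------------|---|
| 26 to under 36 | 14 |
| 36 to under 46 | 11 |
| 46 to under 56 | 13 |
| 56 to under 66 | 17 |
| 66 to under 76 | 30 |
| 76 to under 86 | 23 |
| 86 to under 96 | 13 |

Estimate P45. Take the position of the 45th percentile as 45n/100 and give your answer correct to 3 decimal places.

Cumulative frequencies: 14, 25, 38, 55, 85, 108, 121
n = 121; position = 45n/100 = 54.45.
This falls in the class 56 to under 66: L = 56, F = 38, f = 17, h = 10.
45th percentile ≈ 56 + ((54.45 − 38) / 17) × 10 = 65.6765

65.676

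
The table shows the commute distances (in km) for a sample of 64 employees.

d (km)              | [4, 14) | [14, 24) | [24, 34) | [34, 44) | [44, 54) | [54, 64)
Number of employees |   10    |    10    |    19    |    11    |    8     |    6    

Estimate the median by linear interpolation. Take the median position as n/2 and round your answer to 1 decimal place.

Cumulative frequencies: 10, 20, 39, 50, 58, 64
n = 64; position = n/2 = 32.
This falls in the class [24, 34): L = 24, F = 20, f = 19, h = 10.
Median ≈ 24 + ((32 − 20) / 19) × 10 = 30.3158

30.3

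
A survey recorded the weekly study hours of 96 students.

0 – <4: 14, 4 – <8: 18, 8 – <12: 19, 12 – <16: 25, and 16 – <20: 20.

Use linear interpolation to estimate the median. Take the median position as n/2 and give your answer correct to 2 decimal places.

11.37

Cumulative frequencies: 14, 32, 51, 76, 96
n = 96; position = n/2 = 48.
This falls in the class 8 – <12: L = 8, F = 32, f = 19, h = 4.
Median ≈ 8 + ((48 − 32) / 19) × 4 = 11.3684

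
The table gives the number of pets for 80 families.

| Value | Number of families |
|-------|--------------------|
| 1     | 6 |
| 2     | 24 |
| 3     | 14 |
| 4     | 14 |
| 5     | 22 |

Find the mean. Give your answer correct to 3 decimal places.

3.275

Values: 1, 2, 3, 4, 5
Σfx = 6×1 + 24×2 + 14×3 + 14×4 + 22×5 = 262
n = Σf = 80
Mean = 262 / 80 = 3.2750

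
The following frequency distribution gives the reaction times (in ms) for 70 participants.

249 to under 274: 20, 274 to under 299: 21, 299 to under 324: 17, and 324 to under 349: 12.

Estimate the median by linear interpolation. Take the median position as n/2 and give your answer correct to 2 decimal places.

291.86

Cumulative frequencies: 20, 41, 58, 70
n = 70; position = n/2 = 35.
This falls in the class 274 to under 299: L = 274, F = 20, f = 21, h = 25.
Median ≈ 274 + ((35 − 20) / 21) × 25 = 291.8571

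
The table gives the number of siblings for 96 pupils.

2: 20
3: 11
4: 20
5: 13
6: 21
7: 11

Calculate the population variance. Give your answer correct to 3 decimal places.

Values: 2, 3, 4, 5, 6, 7
n = 96, Σfx = 421, mean = 4.3854
Σfx² = 2119
Σf(x − x̄)² = Σfx² − (Σfx)²/n = 2119 − 421²/96 = 272.7396
Population variance = 272.7396 / 96 = 2.8410

2.841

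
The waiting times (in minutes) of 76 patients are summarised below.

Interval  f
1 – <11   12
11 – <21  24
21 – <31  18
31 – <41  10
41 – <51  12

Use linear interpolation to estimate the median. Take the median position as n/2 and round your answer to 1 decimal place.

Cumulative frequencies: 12, 36, 54, 64, 76
n = 76; position = n/2 = 38.
This falls in the class 21 – <31: L = 21, F = 36, f = 18, h = 10.
Median ≈ 21 + ((38 − 36) / 18) × 10 = 22.1111

22.1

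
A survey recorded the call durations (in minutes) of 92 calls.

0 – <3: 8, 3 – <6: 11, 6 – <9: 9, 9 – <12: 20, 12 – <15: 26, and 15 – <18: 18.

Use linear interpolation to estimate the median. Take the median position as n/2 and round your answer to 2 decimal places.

Cumulative frequencies: 8, 19, 28, 48, 74, 92
n = 92; position = n/2 = 46.
This falls in the class 9 – <12: L = 9, F = 28, f = 20, h = 3.
Median ≈ 9 + ((46 − 28) / 20) × 3 = 11.7000

11.70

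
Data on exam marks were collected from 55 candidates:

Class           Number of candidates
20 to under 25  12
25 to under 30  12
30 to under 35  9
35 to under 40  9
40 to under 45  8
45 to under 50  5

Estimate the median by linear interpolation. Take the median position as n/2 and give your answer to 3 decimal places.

31.944

Cumulative frequencies: 12, 24, 33, 42, 50, 55
n = 55; position = n/2 = 27.5.
This falls in the class 30 to under 35: L = 30, F = 24, f = 9, h = 5.
Median ≈ 30 + ((27.5 − 24) / 9) × 5 = 31.9444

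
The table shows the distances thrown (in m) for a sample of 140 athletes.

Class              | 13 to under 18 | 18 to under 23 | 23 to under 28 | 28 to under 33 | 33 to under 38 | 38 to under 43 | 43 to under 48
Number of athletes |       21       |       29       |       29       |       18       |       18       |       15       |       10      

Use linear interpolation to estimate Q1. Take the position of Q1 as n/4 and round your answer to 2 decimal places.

Cumulative frequencies: 21, 50, 79, 97, 115, 130, 140
n = 140; position = n/4 = 35.
This falls in the class 18 to under 23: L = 18, F = 21, f = 29, h = 5.
Lower quartile ≈ 18 + ((35 − 21) / 29) × 5 = 20.4138

20.41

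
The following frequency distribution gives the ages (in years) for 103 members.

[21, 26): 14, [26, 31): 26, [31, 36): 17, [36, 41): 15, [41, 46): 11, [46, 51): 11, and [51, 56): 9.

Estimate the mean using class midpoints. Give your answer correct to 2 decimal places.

36.02

Midpoints: 23.5, 28.5, 33.5, 38.5, 43.5, 48.5, 53.5
Σfm = 14×23.5 + 26×28.5 + 17×33.5 + 15×38.5 + 11×43.5 + 11×48.5 + 9×53.5 = 3710.5
n = Σf = 103
Mean = 3710.5 / 103 = 36.0243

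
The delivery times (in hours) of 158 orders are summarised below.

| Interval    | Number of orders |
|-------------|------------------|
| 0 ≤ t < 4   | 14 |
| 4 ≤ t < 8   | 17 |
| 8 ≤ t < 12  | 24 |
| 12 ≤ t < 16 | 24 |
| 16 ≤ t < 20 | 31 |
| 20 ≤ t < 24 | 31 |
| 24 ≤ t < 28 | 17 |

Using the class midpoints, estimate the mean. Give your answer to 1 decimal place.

Midpoints: 2, 6, 10, 14, 18, 22, 26
Σfm = 14×2 + 17×6 + 24×10 + 24×14 + 31×18 + 31×22 + 17×26 = 2388
n = Σf = 158
Mean = 2388 / 158 = 15.1139

15.1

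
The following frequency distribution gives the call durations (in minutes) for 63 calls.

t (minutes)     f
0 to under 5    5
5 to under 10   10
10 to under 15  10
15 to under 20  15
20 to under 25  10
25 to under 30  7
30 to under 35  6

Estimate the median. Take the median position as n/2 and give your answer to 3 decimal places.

17.167

Cumulative frequencies: 5, 15, 25, 40, 50, 57, 63
n = 63; position = n/2 = 31.5.
This falls in the class 15 to under 20: L = 15, F = 25, f = 15, h = 5.
Median ≈ 15 + ((31.5 − 25) / 15) × 5 = 17.1667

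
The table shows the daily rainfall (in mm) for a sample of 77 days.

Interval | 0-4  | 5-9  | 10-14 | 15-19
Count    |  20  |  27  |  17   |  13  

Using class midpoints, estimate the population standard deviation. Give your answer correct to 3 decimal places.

Midpoints: 2, 7, 12, 17
n = 77, Σfm = 654, mean = 8.4935
Σfm² = 7608
Σf(m − x̄)² = Σfm² − (Σfm)²/n = 7608 − 654²/77 = 2053.2468
Population variance = 2053.2468 / 77 = 26.6655
Standard deviation = √26.6655 = 5.1639

5.164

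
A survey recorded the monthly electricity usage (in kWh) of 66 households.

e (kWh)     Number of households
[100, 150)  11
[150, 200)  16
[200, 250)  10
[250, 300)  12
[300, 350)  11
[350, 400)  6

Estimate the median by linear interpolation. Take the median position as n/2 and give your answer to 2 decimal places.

230.00

Cumulative frequencies: 11, 27, 37, 49, 60, 66
n = 66; position = n/2 = 33.
This falls in the class [200, 250): L = 200, F = 27, f = 10, h = 50.
Median ≈ 200 + ((33 − 27) / 10) × 50 = 230.0000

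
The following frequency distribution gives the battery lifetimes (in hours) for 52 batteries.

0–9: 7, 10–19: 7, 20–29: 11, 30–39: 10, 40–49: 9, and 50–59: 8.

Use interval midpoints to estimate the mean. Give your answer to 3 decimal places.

30.462

Midpoints: 4.5, 14.5, 24.5, 34.5, 44.5, 54.5
Σfm = 7×4.5 + 7×14.5 + 11×24.5 + 10×34.5 + 9×44.5 + 8×54.5 = 1584
n = Σf = 52
Mean = 1584 / 52 = 30.4615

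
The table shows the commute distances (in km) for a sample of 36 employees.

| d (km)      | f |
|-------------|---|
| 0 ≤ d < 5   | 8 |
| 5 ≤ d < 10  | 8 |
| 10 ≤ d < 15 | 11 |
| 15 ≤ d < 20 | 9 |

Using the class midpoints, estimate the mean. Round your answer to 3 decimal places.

Midpoints: 2.5, 7.5, 12.5, 17.5
Σfm = 8×2.5 + 8×7.5 + 11×12.5 + 9×17.5 = 375
n = Σf = 36
Mean = 375 / 36 = 10.4167

10.417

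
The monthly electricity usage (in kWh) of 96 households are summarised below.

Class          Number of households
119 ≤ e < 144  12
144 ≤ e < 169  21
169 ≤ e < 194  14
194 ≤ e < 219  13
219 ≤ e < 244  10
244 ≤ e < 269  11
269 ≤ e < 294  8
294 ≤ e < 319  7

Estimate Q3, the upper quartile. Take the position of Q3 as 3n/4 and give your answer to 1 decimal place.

248.5

Cumulative frequencies: 12, 33, 47, 60, 70, 81, 89, 96
n = 96; position = 3n/4 = 72.
This falls in the class 244 ≤ e < 269: L = 244, F = 70, f = 11, h = 25.
Upper quartile ≈ 244 + ((72 − 70) / 11) × 25 = 248.5455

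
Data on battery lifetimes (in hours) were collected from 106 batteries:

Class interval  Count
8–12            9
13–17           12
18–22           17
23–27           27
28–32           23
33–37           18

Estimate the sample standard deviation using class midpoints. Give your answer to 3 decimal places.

Midpoints: 10, 15, 20, 25, 30, 35
n = 106, Σfm = 2605, mean = 24.5755
Σfm² = 70025
Σf(m − x̄)² = Σfm² − (Σfm)²/n = 70025 − 2605²/106 = 6005.8962
Sample variance = 6005.8962 / 105 = 57.1990
Standard deviation = √57.1990 = 7.5630

7.563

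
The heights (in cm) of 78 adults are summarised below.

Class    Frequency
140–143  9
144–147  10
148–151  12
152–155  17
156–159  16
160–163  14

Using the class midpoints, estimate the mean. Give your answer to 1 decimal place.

Midpoints: 141.5, 145.5, 149.5, 153.5, 157.5, 161.5
Σfm = 9×141.5 + 10×145.5 + 12×149.5 + 17×153.5 + 16×157.5 + 14×161.5 = 11913
n = Σf = 78
Mean = 11913 / 78 = 152.7308

152.7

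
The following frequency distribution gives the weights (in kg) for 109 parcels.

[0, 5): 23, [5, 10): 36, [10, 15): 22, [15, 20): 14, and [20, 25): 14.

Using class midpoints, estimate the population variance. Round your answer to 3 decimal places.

Midpoints: 2.5, 7.5, 12.5, 17.5, 22.5
n = 109, Σfm = 1162.5, mean = 10.6651
Σfm² = 16981.25
Σf(m − x̄)² = Σfm² − (Σfm)²/n = 16981.25 − 1162.5²/109 = 4583.0275
Population variance = 4583.0275 / 109 = 42.0461

42.046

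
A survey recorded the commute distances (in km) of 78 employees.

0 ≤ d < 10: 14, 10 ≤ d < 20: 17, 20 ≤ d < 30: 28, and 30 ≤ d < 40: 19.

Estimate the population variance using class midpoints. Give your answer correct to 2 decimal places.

Midpoints: 5, 15, 25, 35
n = 78, Σfm = 1690, mean = 21.6667
Σfm² = 44950
Σf(m − x̄)² = Σfm² − (Σfm)²/n = 44950 − 1690²/78 = 8333.3333
Population variance = 8333.3333 / 78 = 106.8376

106.84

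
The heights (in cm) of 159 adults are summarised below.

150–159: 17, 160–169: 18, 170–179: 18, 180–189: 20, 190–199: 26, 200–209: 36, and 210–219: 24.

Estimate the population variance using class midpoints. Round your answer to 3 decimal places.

378.885

Midpoints: 154.5, 164.5, 174.5, 184.5, 194.5, 204.5, 214.5
n = 159, Σfm = 29985.5, mean = 188.5881
Σfm² = 5715149.75
Σf(m − x̄)² = Σfm² − (Σfm)²/n = 5715149.75 − 29985.5²/159 = 60242.7673
Population variance = 60242.7673 / 159 = 378.8853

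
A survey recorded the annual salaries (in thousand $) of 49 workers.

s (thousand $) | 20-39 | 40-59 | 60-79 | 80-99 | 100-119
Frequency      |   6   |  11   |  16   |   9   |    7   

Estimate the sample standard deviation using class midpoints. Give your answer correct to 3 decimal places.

24.495

Midpoints: 29.5, 49.5, 69.5, 89.5, 109.5
n = 49, Σfm = 3405.5, mean = 69.5000
Σfm² = 265482.25
Σf(m − x̄)² = Σfm² − (Σfm)²/n = 265482.25 − 3405.5²/49 = 28800.0000
Sample variance = 28800.0000 / 48 = 600.0000
Standard deviation = √600.0000 = 24.4949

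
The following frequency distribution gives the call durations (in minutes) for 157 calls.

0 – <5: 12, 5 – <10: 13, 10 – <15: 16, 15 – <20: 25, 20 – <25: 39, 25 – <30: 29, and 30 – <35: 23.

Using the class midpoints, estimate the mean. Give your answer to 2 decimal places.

Midpoints: 2.5, 7.5, 12.5, 17.5, 22.5, 27.5, 32.5
Σfm = 12×2.5 + 13×7.5 + 16×12.5 + 25×17.5 + 39×22.5 + 29×27.5 + 23×32.5 = 3187.5
n = Σf = 157
Mean = 3187.5 / 157 = 20.3025

20.30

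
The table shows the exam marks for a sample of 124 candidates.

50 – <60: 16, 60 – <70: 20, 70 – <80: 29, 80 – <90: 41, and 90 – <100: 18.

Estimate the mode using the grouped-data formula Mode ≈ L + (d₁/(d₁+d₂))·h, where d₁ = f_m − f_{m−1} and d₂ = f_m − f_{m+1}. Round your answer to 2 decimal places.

83.43

Modal class: 80 – <90 (highest frequency 41).
d₁ = 41 − 29 = 12, d₂ = 41 − 18 = 23
Mode ≈ 80 + (12/(12+23)) × 10 = 80 + 3.4286 = 83.4286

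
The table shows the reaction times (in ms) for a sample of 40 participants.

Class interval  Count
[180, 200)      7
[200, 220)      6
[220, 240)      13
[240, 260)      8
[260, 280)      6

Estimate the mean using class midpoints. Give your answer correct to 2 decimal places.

230.00

Midpoints: 190, 210, 230, 250, 270
Σfm = 7×190 + 6×210 + 13×230 + 8×250 + 6×270 = 9200
n = Σf = 40
Mean = 9200 / 40 = 230.0000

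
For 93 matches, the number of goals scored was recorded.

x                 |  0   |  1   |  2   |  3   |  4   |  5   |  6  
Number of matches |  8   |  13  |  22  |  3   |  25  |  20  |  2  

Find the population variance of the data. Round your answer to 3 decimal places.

2.892

Values: 0, 1, 2, 3, 4, 5, 6
n = 93, Σfx = 278, mean = 2.9892
Σfx² = 1100
Σf(x − x̄)² = Σfx² − (Σfx)²/n = 1100 − 278²/93 = 268.9892
Population variance = 268.9892 / 93 = 2.8924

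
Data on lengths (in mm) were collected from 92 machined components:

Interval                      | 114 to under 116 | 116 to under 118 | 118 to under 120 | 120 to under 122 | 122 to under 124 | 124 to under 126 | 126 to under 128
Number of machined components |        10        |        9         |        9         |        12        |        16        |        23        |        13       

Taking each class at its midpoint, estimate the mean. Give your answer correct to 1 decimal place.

122.0

Midpoints: 115, 117, 119, 121, 123, 125, 127
Σfm = 10×115 + 9×117 + 9×119 + 12×121 + 16×123 + 23×125 + 13×127 = 11220
n = Σf = 92
Mean = 11220 / 92 = 121.9565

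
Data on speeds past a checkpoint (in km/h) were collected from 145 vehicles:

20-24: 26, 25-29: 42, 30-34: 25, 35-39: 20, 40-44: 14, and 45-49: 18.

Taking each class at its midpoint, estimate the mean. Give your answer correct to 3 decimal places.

Midpoints: 22, 27, 32, 37, 42, 47
Σfm = 26×22 + 42×27 + 25×32 + 20×37 + 14×42 + 18×47 = 4680
n = Σf = 145
Mean = 4680 / 145 = 32.2759

32.276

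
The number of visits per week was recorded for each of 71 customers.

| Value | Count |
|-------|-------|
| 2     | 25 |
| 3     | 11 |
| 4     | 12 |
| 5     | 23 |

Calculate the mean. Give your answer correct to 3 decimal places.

3.465

Values: 2, 3, 4, 5
Σfx = 25×2 + 11×3 + 12×4 + 23×5 = 246
n = Σf = 71
Mean = 246 / 71 = 3.4648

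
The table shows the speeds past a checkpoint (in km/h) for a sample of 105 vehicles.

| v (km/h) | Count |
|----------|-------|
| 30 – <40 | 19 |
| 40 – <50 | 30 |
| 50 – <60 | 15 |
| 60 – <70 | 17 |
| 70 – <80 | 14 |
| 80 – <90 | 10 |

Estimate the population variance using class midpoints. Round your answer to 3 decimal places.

255.746

Midpoints: 35, 45, 55, 65, 75, 85
n = 105, Σfm = 5845, mean = 55.6667
Σfm² = 352225
Σf(m − x̄)² = Σfm² − (Σfm)²/n = 352225 − 5845²/105 = 26853.3333
Population variance = 26853.3333 / 105 = 255.7460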